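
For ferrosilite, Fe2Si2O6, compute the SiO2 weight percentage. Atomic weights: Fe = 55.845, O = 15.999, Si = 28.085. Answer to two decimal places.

45.54 wt%

M(Fe2Si2O6) = 263.854 g/mol; M(SiO2) = 60.083 g/mol.
Moles SiO2 per formula unit = 2 Si ÷ 1 = 2.0000.
SiO2 fraction = (2.0000 × 60.083) / 263.854 = 120.166/263.854 = 0.4554.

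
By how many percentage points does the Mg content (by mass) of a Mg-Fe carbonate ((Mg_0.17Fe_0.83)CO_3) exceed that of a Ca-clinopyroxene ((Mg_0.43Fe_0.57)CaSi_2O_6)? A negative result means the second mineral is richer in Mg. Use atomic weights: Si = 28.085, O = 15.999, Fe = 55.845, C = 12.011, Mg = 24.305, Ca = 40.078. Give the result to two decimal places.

-0.72 percentage points

First mineral: 4.132 g Mg in 110.491 g formula = 3.74 wt% Mg.
Second mineral: 10.451 g Mg in 234.525 g formula = 4.46 wt% Mg.
3.74% − 4.46% gives a difference of -0.72 percentage points.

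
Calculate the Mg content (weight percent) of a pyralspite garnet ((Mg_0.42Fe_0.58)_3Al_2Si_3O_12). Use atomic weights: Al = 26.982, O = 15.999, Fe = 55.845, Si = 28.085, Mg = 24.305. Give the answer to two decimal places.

M((Mg_0.42Fe_0.58)_3Al_2Si_3O_12) = 458.002 g/mol.
Mg contributes 1.26 × 24.305 = 30.624 g per mole.
30.624/458.002 = 0.0669 → 6.69%.

6.69 weight percent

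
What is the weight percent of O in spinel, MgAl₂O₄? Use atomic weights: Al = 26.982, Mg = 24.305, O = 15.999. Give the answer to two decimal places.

44.98 mass %

Formula mass = 1×24.305 + 2×26.982 + 4×15.999 = 142.265 g/mol, of which 63.996 g is O.
So O makes up 63.996/142.265 = 0.4498 of the mass, i.e. 44.98%.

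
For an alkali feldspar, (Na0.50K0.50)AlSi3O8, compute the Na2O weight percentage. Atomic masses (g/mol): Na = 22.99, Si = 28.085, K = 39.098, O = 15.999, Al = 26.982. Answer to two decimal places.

5.73 wt%

Molar mass of (Na0.50K0.50)AlSi3O8 = 0.50*22.99 + 0.50*39.098 + 1*26.982 + 3*28.085 + 8*15.999 = 270.273 g/mol.
Each formula unit contains 0.50 Na, equivalent to 0.50/2 = 0.2500 mol Na2O.
M(Na2O) = 2×22.99 + 1×15.999 = 61.979 g/mol.
Mass of Na2O per formula unit = 0.2500 × 61.979 = 15.495 g.
Na2O wt% = 15.495 / 270.273 × 100 = 5.73%.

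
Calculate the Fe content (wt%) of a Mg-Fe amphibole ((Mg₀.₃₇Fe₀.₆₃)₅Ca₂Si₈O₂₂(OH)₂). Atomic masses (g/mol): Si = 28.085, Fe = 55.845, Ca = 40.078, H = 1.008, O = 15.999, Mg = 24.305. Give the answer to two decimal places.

19.29 wt%

Formula mass = 1.85·24.305 + 3.15·55.845 + 2·40.078 + 8·28.085 + 24·15.999 + 2·1.008 = 911.704 g/mol, of which 175.912 g is Fe.
So Fe makes up 175.912/911.704 = 0.1929 of the mass, i.e. 19.29%.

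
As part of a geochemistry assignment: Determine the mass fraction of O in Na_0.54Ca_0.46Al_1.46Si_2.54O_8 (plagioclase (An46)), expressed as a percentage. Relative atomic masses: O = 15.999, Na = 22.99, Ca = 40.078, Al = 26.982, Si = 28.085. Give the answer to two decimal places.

Molar mass of Na_0.54Ca_0.46Al_1.46Si_2.54O_8: 0.54*22.99 + 0.46*40.078 + 1.46*26.982 + 2.54*28.085 + 8*15.999 = 269.572 g/mol.
Mass of O per formula unit: 8 × 15.999 = 127.992 g.
Weight fraction O = 127.992 / 269.572 = 0.4748.

47.48 weight percent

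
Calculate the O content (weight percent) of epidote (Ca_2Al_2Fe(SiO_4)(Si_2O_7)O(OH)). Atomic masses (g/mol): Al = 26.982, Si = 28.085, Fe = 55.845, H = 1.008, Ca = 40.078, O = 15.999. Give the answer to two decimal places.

43.04 weight percent

M(Ca_2Al_2Fe(SiO_4)(Si_2O_7)O(OH)) = 483.215 g/mol.
O contributes 13 × 15.999 = 207.987 g per mole.
207.987/483.215 = 0.4304 → 43.04%.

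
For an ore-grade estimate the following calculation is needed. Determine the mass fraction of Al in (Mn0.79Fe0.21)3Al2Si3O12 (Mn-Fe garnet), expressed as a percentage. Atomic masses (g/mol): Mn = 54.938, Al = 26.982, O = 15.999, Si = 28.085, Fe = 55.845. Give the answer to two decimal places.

10.89 weight percent

Molar mass of (Mn0.79Fe0.21)3Al2Si3O12: 2.37*54.938 + 0.63*55.845 + 2*26.982 + 3*28.085 + 12*15.999 = 495.592 g/mol.
Mass of Al per formula unit: 2 × 26.982 = 53.964 g.
Weight fraction Al = 53.964 / 495.592 = 0.1089.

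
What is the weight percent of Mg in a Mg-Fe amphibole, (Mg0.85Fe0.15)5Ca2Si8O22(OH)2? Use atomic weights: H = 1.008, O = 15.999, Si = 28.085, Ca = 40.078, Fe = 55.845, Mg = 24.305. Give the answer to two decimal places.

Formula mass = 4.25*24.305 + 0.75*55.845 + 2*40.078 + 8*28.085 + 24*15.999 + 2*1.008 = 836.008 g/mol, of which 103.296 g is Mg.
So Mg makes up 103.296/836.008 = 0.1236 of the mass, i.e. 12.36%.

12.36 wt%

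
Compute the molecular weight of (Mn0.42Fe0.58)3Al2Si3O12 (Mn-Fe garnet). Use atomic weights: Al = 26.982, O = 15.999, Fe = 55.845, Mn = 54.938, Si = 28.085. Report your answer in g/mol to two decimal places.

496.60 g/mol

The formula mass is the sum 1.26·54.938 + 1.74·55.845 + 2·26.982 + 3·28.085 + 12·15.999.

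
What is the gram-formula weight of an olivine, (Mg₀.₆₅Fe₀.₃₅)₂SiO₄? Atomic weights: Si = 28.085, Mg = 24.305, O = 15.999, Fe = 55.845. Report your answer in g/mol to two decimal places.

162.77 g/mol

Mg: 1.30 × 24.305 = 31.5965
Fe: 0.70 × 55.845 = 39.0915
Si: 1 × 28.085 = 28.0850
O: 4 × 15.999 = 63.9960
Summing the contributions gives the formula mass.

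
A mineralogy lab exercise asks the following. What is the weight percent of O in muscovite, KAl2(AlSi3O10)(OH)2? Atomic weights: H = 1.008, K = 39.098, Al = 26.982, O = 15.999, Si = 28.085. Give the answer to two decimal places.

48.20 weight percent

Molar mass of KAl2(AlSi3O10)(OH)2: 1·39.098 + 3·26.982 + 3·28.085 + 12·15.999 + 2·1.008 = 398.303 g/mol.
Mass of O per formula unit: 12 × 15.999 = 191.988 g.
Weight fraction O = 191.988 / 398.303 = 0.4820.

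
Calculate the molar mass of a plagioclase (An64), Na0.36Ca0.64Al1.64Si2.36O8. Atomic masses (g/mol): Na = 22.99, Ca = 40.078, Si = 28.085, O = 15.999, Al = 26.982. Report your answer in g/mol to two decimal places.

272.45 g/mol

The formula mass is the sum 0.36·22.99 + 0.64·40.078 + 1.64·26.982 + 2.36·28.085 + 8·15.999.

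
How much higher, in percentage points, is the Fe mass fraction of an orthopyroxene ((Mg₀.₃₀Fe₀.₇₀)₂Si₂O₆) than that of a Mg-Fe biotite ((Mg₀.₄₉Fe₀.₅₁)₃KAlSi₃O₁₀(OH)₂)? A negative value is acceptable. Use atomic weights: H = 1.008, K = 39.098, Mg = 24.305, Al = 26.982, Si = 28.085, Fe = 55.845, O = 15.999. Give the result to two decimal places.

M((Mg₀.₃₀Fe₀.₇₀)₂Si₂O₆) = 244.930 g/mol, so wt% Fe = 78.183/244.930 × 100 = 31.92%.
M((Mg₀.₄₉Fe₀.₅₁)₃KAlSi₃O₁₀(OH)₂) = 465.510 g/mol, so wt% Fe = 85.443/465.510 × 100 = 18.35%.
31.92 − 18.35 = 13.57 pp.

13.57 percentage points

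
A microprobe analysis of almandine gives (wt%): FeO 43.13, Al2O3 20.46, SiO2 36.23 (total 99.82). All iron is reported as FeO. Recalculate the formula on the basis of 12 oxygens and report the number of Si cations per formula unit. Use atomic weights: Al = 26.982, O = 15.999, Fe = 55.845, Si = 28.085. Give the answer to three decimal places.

FeO: 43.13/71.844 = 0.60033 mol → 0.60033 mol Fe, 0.60033 mol O.
Al2O3: 20.46/101.961 = 0.20066 mol → 0.40132 mol Al, 0.60198 mol O.
SiO2: 36.23/60.083 = 0.60300 mol → 0.60300 mol Si, 1.20600 mol O.
Total oxygen = 2.40831 mol. Normalization factor = 12/2.40831 = 4.98275.
Si per 12 O = 0.60300 × 4.98275 = 3.005.

3.005 Si apfu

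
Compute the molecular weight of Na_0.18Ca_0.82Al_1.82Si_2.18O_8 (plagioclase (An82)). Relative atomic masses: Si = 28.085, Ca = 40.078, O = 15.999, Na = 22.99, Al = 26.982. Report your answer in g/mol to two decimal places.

275.33 g/mol

The formula mass is the sum 0.18·22.99 + 0.82·40.078 + 1.82·26.982 + 2.18·28.085 + 8·15.999.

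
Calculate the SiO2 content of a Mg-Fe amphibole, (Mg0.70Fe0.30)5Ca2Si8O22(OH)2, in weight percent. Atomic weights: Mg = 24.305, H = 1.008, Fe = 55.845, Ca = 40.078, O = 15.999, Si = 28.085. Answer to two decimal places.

Molar mass of (Mg0.70Fe0.30)5Ca2Si8O22(OH)2 = 3.50*24.305 + 1.50*55.845 + 2*40.078 + 8*28.085 + 24*15.999 + 2*1.008 = 859.663 g/mol.
Each formula unit contains 8 Si, equivalent to 8/1 = 8.0000 mol SiO2.
M(SiO2) = 1×28.085 + 2×15.999 = 60.083 g/mol.
Mass of SiO2 per formula unit = 8.0000 × 60.083 = 480.664 g.
SiO2 wt% = 480.664 / 859.663 × 100 = 55.91%.

55.91 wt%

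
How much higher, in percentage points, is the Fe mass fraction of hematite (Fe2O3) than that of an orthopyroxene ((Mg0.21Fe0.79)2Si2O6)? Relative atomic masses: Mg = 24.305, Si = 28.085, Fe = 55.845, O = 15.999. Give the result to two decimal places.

M(Fe2O3) = 159.687 g/mol, so wt% Fe = 111.690/159.687 × 100 = 69.94%.
M((Mg0.21Fe0.79)2Si2O6) = 250.607 g/mol, so wt% Fe = 88.235/250.607 × 100 = 35.21%.
69.94 − 35.21 = 34.73 pp.

34.73 percentage points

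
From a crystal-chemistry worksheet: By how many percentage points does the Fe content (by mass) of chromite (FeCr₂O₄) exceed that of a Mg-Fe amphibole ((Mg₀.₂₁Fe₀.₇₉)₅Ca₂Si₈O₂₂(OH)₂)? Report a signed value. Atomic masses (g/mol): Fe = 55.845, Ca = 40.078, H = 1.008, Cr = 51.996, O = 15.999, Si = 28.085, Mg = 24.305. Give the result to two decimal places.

1.41 percentage points

First mineral: 55.845 g Fe in 223.833 g formula = 24.95 wt% Fe.
Second mineral: 220.588 g Fe in 936.936 g formula = 23.54 wt% Fe.
24.95% − 23.54% gives a difference of 1.41 percentage points.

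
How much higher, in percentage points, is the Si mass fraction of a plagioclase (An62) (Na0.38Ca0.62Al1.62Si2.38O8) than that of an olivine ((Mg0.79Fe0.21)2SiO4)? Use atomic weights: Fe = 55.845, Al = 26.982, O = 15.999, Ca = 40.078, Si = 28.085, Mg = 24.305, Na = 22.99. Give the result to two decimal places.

Si in Na0.38Ca0.62Al1.62Si2.38O8: molar mass 272.130 g/mol; 2.38×28.085 = 66.842 g → 24.56 wt%.
Si in (Mg0.79Fe0.21)2SiO4: molar mass 153.938 g/mol; 1×28.085 = 28.085 g → 18.24 wt%.
Difference = 24.56 − 18.24 = 6.32 percentage points.

6.32 percentage points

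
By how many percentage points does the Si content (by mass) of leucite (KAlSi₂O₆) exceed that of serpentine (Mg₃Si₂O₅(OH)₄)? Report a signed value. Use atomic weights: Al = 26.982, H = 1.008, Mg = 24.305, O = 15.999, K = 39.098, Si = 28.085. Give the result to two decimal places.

M(KAlSi₂O₆) = 218.244 g/mol, so wt% Si = 56.170/218.244 × 100 = 25.74%.
M(Mg₃Si₂O₅(OH)₄) = 277.108 g/mol, so wt% Si = 56.170/277.108 × 100 = 20.27%.
25.74 − 20.27 = 5.47 pp.

5.47 percentage points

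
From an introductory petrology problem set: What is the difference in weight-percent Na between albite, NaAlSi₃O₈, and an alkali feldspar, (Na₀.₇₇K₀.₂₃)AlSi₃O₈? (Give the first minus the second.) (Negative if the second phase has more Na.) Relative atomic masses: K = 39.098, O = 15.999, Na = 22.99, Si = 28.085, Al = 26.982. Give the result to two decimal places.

2.11 percentage points

M(NaAlSi₃O₈) = 262.219 g/mol, so wt% Na = 22.990/262.219 × 100 = 8.77%.
M((Na₀.₇₇K₀.₂₃)AlSi₃O₈) = 265.924 g/mol, so wt% Na = 17.702/265.924 × 100 = 6.66%.
8.77 − 6.66 = 2.11 pp.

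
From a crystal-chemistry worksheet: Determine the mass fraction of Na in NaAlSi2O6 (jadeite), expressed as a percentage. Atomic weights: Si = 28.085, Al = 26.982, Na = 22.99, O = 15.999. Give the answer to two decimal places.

11.37 wt%

Formula mass = 1*22.99 + 1*26.982 + 2*28.085 + 6*15.999 = 202.136 g/mol, of which 22.990 g is Na.
So Na makes up 22.990/202.136 = 0.1137 of the mass, i.e. 11.37%.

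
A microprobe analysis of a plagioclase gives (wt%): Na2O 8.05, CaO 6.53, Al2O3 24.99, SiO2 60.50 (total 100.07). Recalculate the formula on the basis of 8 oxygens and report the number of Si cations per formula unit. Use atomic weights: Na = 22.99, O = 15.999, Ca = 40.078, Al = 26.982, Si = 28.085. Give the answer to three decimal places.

2.689 Si apfu

Na2O (M=61.979): mol = 0.12988; Na = 0.25976, O = 0.12988.
CaO (M=56.077): mol = 0.11645; Ca = 0.11645, O = 0.11645.
Al2O3 (M=101.961): mol = 0.24509; Al = 0.49018, O = 0.73527.
SiO2 (M=60.083): mol = 1.00694; Si = 1.00694, O = 2.01388.
ΣO = 2.99548; factor = 8/ΣO = 2.67069.
Si apfu = 1.00694 × 2.67069 = 2.689.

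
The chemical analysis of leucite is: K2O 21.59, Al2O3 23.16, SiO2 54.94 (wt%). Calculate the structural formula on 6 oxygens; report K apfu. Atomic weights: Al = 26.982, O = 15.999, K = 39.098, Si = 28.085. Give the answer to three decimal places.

1.004 K apfu

21.59 wt% K2O ÷ 94.195 g/mol = 0.22921 mol, giving 0.45842 K and 0.22921 O.
23.16 wt% Al2O3 ÷ 101.961 g/mol = 0.22715 mol, giving 0.45430 Al and 0.68145 O.
54.94 wt% SiO2 ÷ 60.083 g/mol = 0.91440 mol, giving 0.91440 Si and 1.82880 O.
Oxygen sums to 2.73946; scaling by 6/2.73946 = 2.19021 puts the formula on 6 O.
K: 0.45842 × 2.19021 = 1.004 atoms per formula unit.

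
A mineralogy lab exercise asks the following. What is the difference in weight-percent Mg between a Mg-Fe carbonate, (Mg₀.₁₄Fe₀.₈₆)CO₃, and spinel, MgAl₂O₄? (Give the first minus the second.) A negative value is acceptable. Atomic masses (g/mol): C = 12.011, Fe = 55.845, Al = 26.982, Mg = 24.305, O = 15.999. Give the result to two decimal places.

First mineral: 3.403 g Mg in 111.437 g formula = 3.05 wt% Mg.
Second mineral: 24.305 g Mg in 142.265 g formula = 17.08 wt% Mg.
3.05% − 17.08% gives a difference of -14.03 percentage points.

-14.03 percentage points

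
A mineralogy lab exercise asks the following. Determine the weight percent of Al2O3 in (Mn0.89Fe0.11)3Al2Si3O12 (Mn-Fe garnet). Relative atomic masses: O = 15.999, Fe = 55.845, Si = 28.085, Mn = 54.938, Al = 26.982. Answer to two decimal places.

20.58 wt%

M((Mn0.89Fe0.11)3Al2Si3O12) = 495.320 g/mol; M(Al2O3) = 101.961 g/mol.
Moles Al2O3 per formula unit = 2 Al ÷ 2 = 1.0000.
Al2O3 fraction = (1.0000 × 101.961) / 495.320 = 101.961/495.320 = 0.2058.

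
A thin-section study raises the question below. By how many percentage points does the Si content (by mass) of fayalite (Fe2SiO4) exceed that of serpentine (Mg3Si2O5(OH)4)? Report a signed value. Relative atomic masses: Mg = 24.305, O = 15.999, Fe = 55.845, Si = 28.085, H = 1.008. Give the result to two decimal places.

-6.49 percentage points

First mineral: 28.085 g Si in 203.771 g formula = 13.78 wt% Si.
Second mineral: 56.170 g Si in 277.108 g formula = 20.27 wt% Si.
13.78% − 20.27% gives a difference of -6.49 percentage points.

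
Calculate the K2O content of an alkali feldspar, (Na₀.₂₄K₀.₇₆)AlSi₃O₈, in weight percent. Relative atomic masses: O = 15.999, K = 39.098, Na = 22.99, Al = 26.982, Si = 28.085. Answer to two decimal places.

Molar mass of (Na₀.₂₄K₀.₇₆)AlSi₃O₈ = 0.24·22.99 + 0.76·39.098 + 1·26.982 + 3·28.085 + 8·15.999 = 274.461 g/mol.
Each formula unit contains 0.76 K, equivalent to 0.76/2 = 0.3800 mol K2O.
M(K2O) = 2×39.098 + 1×15.999 = 94.195 g/mol.
Mass of K2O per formula unit = 0.3800 × 94.195 = 35.794 g.
K2O wt% = 35.794 / 274.461 × 100 = 13.04%.

13.04 wt%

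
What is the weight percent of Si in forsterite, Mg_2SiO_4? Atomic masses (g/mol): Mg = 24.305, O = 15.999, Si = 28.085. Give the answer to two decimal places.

19.96 weight percent

Formula mass = 2×24.305 + 1×28.085 + 4×15.999 = 140.691 g/mol, of which 28.085 g is Si.
So Si makes up 28.085/140.691 = 0.1996 of the mass, i.e. 19.96%.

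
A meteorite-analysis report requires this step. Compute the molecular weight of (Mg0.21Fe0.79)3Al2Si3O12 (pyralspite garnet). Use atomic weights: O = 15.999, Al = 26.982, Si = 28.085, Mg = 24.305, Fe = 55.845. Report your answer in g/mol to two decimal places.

M = 0.63·24.305 + 2.37·55.845 + 2·26.982 + 3·28.085 + 12·15.999

477.87 g/mol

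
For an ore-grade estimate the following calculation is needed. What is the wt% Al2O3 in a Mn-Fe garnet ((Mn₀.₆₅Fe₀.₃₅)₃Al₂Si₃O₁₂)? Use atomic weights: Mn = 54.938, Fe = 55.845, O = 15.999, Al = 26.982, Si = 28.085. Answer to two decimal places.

M((Mn₀.₆₅Fe₀.₃₅)₃Al₂Si₃O₁₂) = 495.973 g/mol; M(Al2O3) = 101.961 g/mol.
Moles Al2O3 per formula unit = 2 Al ÷ 2 = 1.0000.
Al2O3 fraction = (1.0000 × 101.961) / 495.973 = 101.961/495.973 = 0.2056.

20.56 wt%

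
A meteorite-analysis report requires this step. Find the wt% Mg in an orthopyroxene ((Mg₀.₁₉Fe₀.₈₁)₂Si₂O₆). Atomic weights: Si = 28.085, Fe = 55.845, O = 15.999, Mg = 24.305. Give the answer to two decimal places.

3.67 wt%

M((Mg₀.₁₉Fe₀.₈₁)₂Si₂O₆) = 251.869 g/mol.
Mg contributes 0.38 × 24.305 = 9.236 g per mole.
9.236/251.869 = 0.0367 → 3.67%.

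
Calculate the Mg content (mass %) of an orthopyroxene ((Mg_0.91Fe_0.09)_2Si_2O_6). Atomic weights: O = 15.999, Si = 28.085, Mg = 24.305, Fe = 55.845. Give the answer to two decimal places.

21.43 mass %

Molar mass of (Mg_0.91Fe_0.09)_2Si_2O_6: 1.82*24.305 + 0.18*55.845 + 2*28.085 + 6*15.999 = 206.451 g/mol.
Mass of Mg per formula unit: 1.82 × 24.305 = 44.235 g.
Weight fraction Mg = 44.235 / 206.451 = 0.2143.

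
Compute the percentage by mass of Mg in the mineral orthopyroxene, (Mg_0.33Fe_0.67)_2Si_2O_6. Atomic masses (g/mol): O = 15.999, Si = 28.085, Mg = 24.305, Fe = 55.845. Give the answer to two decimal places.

6.60 mass %

Formula mass = 0.66×24.305 + 1.34×55.845 + 2×28.085 + 6×15.999 = 243.038 g/mol, of which 16.041 g is Mg.
So Mg makes up 16.041/243.038 = 0.0660 of the mass, i.e. 6.60%.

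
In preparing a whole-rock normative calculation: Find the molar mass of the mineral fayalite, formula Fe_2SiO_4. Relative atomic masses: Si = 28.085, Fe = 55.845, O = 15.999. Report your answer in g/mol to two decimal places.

The formula mass is the sum 2(55.845) + 1(28.085) + 4(15.999).

203.77 g/mol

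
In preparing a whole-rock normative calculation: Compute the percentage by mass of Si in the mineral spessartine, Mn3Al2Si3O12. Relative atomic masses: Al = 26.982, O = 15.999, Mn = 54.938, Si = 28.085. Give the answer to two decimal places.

Molar mass of Mn3Al2Si3O12: 3*54.938 + 2*26.982 + 3*28.085 + 12*15.999 = 495.021 g/mol.
Mass of Si per formula unit: 3 × 28.085 = 84.255 g.
Weight fraction Si = 84.255 / 495.021 = 0.1702.

17.02 weight percent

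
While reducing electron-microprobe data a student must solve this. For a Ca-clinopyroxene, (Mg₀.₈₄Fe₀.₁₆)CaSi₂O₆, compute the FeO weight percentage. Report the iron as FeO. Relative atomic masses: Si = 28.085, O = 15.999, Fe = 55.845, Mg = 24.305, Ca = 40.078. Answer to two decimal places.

5.19 wt%

Formula mass = 221.593 g/mol.
0.16 Fe → 0.1600 mol FeO per formula unit; M(FeO) = 71.844, so FeO mass = 11.495 g.
11.495/221.593 × 100 = 5.19 wt%.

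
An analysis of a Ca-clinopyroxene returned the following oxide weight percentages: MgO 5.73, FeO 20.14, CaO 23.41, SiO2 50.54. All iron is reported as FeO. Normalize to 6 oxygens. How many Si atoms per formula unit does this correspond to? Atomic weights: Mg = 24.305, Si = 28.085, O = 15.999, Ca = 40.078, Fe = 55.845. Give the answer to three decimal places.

5.73 wt% MgO ÷ 40.304 g/mol = 0.14217 mol, giving 0.14217 Mg and 0.14217 O.
20.14 wt% FeO ÷ 71.844 g/mol = 0.28033 mol, giving 0.28033 Fe and 0.28033 O.
23.41 wt% CaO ÷ 56.077 g/mol = 0.41746 mol, giving 0.41746 Ca and 0.41746 O.
50.54 wt% SiO2 ÷ 60.083 g/mol = 0.84117 mol, giving 0.84117 Si and 1.68234 O.
Oxygen sums to 2.52230; scaling by 6/2.52230 = 2.37878 puts the formula on 6 O.
Si: 0.84117 × 2.37878 = 2.001 atoms per formula unit.

2.001 Si apfu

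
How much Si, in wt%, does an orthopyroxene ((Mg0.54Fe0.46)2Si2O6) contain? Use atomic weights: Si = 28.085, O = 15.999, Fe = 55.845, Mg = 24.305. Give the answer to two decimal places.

Molar mass of (Mg0.54Fe0.46)2Si2O6: 1.08·24.305 + 0.92·55.845 + 2·28.085 + 6·15.999 = 229.791 g/mol.
Mass of Si per formula unit: 2 × 28.085 = 56.170 g.
Weight fraction Si = 56.170 / 229.791 = 0.2444.

24.44 wt%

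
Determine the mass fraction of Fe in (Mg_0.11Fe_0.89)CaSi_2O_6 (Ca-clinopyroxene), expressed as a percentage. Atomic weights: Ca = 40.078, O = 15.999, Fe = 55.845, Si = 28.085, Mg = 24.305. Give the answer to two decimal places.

Molar mass of (Mg_0.11Fe_0.89)CaSi_2O_6: 0.11*24.305 + 0.89*55.845 + 1*40.078 + 2*28.085 + 6*15.999 = 244.618 g/mol.
Mass of Fe per formula unit: 0.89 × 55.845 = 49.702 g.
Weight fraction Fe = 49.702 / 244.618 = 0.2032.

20.32 mass %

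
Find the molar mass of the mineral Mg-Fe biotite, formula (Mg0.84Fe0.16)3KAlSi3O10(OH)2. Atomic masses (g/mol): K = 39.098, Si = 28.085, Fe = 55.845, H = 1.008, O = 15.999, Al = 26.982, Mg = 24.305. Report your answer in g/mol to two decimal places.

432.39 g/mol

The formula mass is the sum 2.52*24.305 + 0.48*55.845 + 1*39.098 + 1*26.982 + 3*28.085 + 12*15.999 + 2*1.008.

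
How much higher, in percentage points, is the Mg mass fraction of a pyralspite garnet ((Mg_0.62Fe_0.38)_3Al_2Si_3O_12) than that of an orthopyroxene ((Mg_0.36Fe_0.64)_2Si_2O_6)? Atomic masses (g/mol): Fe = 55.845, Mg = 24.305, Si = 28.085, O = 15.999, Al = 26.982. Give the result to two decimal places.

3.04 percentage points

First mineral: 45.207 g Mg in 439.078 g formula = 10.30 wt% Mg.
Second mineral: 17.500 g Mg in 241.145 g formula = 7.26 wt% Mg.
10.30% − 7.26% gives a difference of 3.04 percentage points.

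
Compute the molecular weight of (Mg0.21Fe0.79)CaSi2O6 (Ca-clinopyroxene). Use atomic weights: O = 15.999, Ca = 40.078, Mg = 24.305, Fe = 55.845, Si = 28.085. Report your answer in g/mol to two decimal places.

241.46 g/mol

The formula mass is the sum 0.21·24.305 + 0.79·55.845 + 1·40.078 + 2·28.085 + 6·15.999.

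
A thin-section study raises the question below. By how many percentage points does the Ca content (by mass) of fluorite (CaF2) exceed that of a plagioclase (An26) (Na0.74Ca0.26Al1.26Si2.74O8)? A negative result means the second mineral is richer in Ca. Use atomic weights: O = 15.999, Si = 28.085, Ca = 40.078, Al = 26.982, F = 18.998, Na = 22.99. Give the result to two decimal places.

M(CaF2) = 78.074 g/mol, so wt% Ca = 40.078/78.074 × 100 = 51.33%.
M(Na0.74Ca0.26Al1.26Si2.74O8) = 266.375 g/mol, so wt% Ca = 10.420/266.375 × 100 = 3.91%.
51.33 − 3.91 = 47.42 pp.

47.42 percentage points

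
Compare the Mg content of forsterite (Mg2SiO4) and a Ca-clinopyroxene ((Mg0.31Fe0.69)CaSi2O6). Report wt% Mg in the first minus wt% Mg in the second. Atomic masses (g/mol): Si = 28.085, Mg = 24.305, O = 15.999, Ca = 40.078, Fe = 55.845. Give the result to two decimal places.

31.39 percentage points

First mineral: 48.610 g Mg in 140.691 g formula = 34.55 wt% Mg.
Second mineral: 7.535 g Mg in 238.310 g formula = 3.16 wt% Mg.
34.55% − 3.16% gives a difference of 31.39 percentage points.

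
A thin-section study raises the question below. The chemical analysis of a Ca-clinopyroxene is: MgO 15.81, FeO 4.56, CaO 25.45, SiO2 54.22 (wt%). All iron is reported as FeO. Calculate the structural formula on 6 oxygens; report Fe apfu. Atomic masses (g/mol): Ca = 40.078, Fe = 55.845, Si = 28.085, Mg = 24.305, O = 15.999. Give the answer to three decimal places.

15.81 wt% MgO ÷ 40.304 g/mol = 0.39227 mol, giving 0.39227 Mg and 0.39227 O.
4.56 wt% FeO ÷ 71.844 g/mol = 0.06347 mol, giving 0.06347 Fe and 0.06347 O.
25.45 wt% CaO ÷ 56.077 g/mol = 0.45384 mol, giving 0.45384 Ca and 0.45384 O.
54.22 wt% SiO2 ÷ 60.083 g/mol = 0.90242 mol, giving 0.90242 Si and 1.80484 O.
Oxygen sums to 2.71442; scaling by 6/2.71442 = 2.21042 puts the formula on 6 O.
Fe: 0.06347 × 2.21042 = 0.140 atoms per formula unit.

0.140 Fe apfu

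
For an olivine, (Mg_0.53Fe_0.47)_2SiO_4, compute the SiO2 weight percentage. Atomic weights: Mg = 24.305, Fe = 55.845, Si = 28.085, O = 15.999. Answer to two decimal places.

35.27 wt%

Formula mass = 170.339 g/mol.
1 Si → 1.0000 mol SiO2 per formula unit; M(SiO2) = 60.083, so SiO2 mass = 60.083 g.
60.083/170.339 × 100 = 35.27 wt%.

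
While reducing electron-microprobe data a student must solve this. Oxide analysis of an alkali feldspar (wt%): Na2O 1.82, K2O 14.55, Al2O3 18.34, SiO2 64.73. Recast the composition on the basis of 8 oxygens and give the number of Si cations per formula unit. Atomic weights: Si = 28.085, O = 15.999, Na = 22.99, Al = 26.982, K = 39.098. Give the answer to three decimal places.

2.995 Si apfu

Na2O (M=61.979): mol = 0.02936; Na = 0.05872, O = 0.02936.
K2O (M=94.195): mol = 0.15447; K = 0.30894, O = 0.15447.
Al2O3 (M=101.961): mol = 0.17987; Al = 0.35974, O = 0.53961.
SiO2 (M=60.083): mol = 1.07734; Si = 1.07734, O = 2.15468.
ΣO = 2.87812; factor = 8/ΣO = 2.77959.
Si apfu = 1.07734 × 2.77959 = 2.995.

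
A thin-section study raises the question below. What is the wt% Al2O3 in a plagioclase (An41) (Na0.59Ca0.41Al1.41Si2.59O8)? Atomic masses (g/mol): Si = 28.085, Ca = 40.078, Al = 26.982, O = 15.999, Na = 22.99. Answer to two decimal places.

26.74 wt%

Molar mass of Na0.59Ca0.41Al1.41Si2.59O8 = 0.59*22.99 + 0.41*40.078 + 1.41*26.982 + 2.59*28.085 + 8*15.999 = 268.773 g/mol.
Each formula unit contains 1.41 Al, equivalent to 1.41/2 = 0.7050 mol Al2O3.
M(Al2O3) = 2×26.982 + 3×15.999 = 101.961 g/mol.
Mass of Al2O3 per formula unit = 0.7050 × 101.961 = 71.883 g.
Al2O3 wt% = 71.883 / 268.773 × 100 = 26.74%.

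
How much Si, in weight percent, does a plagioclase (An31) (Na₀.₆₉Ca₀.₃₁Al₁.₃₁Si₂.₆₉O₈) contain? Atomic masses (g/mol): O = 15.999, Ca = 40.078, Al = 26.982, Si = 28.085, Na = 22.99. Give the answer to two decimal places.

M(Na₀.₆₉Ca₀.₃₁Al₁.₃₁Si₂.₆₉O₈) = 267.174 g/mol.
Si contributes 2.69 × 28.085 = 75.549 g per mole.
75.549/267.174 = 0.2828 → 28.28%.

28.28 weight percent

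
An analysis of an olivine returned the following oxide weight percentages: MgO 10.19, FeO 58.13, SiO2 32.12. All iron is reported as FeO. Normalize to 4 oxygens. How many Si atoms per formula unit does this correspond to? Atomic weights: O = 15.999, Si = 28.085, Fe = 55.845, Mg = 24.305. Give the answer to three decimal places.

1.003 Si apfu

10.19 wt% MgO ÷ 40.304 g/mol = 0.25283 mol, giving 0.25283 Mg and 0.25283 O.
58.13 wt% FeO ÷ 71.844 g/mol = 0.80911 mol, giving 0.80911 Fe and 0.80911 O.
32.12 wt% SiO2 ÷ 60.083 g/mol = 0.53459 mol, giving 0.53459 Si and 1.06918 O.
Oxygen sums to 2.13112; scaling by 4/2.13112 = 1.87695 puts the formula on 4 O.
Si: 0.53459 × 1.87695 = 1.003 atoms per formula unit.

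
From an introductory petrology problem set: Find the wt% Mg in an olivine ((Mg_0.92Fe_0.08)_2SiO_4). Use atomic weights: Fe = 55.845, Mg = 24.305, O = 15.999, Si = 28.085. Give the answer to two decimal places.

30.69 wt%

Molar mass of (Mg_0.92Fe_0.08)_2SiO_4: 1.84*24.305 + 0.16*55.845 + 1*28.085 + 4*15.999 = 145.737 g/mol.
Mass of Mg per formula unit: 1.84 × 24.305 = 44.721 g.
Weight fraction Mg = 44.721 / 145.737 = 0.3069.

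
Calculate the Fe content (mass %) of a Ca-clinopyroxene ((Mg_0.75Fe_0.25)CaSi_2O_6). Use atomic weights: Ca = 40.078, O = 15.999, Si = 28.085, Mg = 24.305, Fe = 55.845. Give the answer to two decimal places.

6.22 mass %

M((Mg_0.75Fe_0.25)CaSi_2O_6) = 224.432 g/mol.
Fe contributes 0.25 × 55.845 = 13.961 g per mole.
13.961/224.432 = 0.0622 → 6.22%.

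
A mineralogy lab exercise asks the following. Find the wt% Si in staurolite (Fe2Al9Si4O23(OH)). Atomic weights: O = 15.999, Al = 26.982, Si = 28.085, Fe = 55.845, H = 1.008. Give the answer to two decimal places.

13.19 wt%

Molar mass of Fe2Al9Si4O23(OH): 2*55.845 + 9*26.982 + 4*28.085 + 24*15.999 + 1*1.008 = 851.852 g/mol.
Mass of Si per formula unit: 4 × 28.085 = 112.340 g.
Weight fraction Si = 112.340 / 851.852 = 0.1319.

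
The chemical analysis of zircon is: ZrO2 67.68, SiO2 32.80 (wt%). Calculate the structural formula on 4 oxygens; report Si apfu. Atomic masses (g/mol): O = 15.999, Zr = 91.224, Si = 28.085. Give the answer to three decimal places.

0.997 Si apfu

ZrO2 (M=123.222): mol = 0.54925; Zr = 0.54925, O = 1.09850.
SiO2 (M=60.083): mol = 0.54591; Si = 0.54591, O = 1.09182.
ΣO = 2.19032; factor = 4/ΣO = 1.82622.
Si apfu = 0.54591 × 1.82622 = 0.997.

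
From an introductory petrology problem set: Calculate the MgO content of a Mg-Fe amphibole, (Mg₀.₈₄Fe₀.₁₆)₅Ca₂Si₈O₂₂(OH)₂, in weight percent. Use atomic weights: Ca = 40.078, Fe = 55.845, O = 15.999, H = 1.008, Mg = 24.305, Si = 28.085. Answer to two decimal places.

20.21 wt%

Formula mass = 837.585 g/mol.
4.20 Mg → 4.2000 mol MgO per formula unit; M(MgO) = 40.304, so MgO mass = 169.277 g.
169.277/837.585 × 100 = 20.21 wt%.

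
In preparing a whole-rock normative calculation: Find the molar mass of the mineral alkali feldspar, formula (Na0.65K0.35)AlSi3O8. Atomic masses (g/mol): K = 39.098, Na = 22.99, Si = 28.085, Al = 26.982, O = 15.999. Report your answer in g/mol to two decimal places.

267.86 g/mol

The formula mass is the sum 0.65×22.99 + 0.35×39.098 + 1×26.982 + 3×28.085 + 8×15.999.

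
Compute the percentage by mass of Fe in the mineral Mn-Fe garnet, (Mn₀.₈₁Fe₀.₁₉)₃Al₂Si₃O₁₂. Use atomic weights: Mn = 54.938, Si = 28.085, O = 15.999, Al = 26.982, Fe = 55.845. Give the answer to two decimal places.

M((Mn₀.₈₁Fe₀.₁₉)₃Al₂Si₃O₁₂) = 495.538 g/mol.
Fe contributes 0.57 × 55.845 = 31.832 g per mole.
31.832/495.538 = 0.0642 → 6.42%.

6.42 wt%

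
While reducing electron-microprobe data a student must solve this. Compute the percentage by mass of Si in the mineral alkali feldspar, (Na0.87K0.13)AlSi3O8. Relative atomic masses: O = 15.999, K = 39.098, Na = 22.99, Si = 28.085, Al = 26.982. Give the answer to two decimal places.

M((Na0.87K0.13)AlSi3O8) = 264.313 g/mol.
Si contributes 3 × 28.085 = 84.255 g per mole.
84.255/264.313 = 0.3188 → 31.88%.

31.88 mass %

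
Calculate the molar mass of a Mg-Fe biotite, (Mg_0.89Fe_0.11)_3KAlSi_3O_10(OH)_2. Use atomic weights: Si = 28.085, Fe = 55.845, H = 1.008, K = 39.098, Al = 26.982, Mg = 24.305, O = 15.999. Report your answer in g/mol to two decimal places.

427.66 g/mol

M = 2.67*24.305 + 0.33*55.845 + 1*39.098 + 1*26.982 + 3*28.085 + 12*15.999 + 2*1.008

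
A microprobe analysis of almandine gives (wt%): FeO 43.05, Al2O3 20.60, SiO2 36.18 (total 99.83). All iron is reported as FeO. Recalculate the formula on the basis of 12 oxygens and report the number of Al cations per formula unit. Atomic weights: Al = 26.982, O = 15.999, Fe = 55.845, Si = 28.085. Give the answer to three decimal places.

FeO: 43.05/71.844 = 0.59921 mol → 0.59921 mol Fe, 0.59921 mol O.
Al2O3: 20.60/101.961 = 0.20204 mol → 0.40408 mol Al, 0.60612 mol O.
SiO2: 36.18/60.083 = 0.60217 mol → 0.60217 mol Si, 1.20434 mol O.
Total oxygen = 2.40967 mol. Normalization factor = 12/2.40967 = 4.97994.
Al per 12 O = 0.40408 × 4.97994 = 2.012.

2.012 Al apfu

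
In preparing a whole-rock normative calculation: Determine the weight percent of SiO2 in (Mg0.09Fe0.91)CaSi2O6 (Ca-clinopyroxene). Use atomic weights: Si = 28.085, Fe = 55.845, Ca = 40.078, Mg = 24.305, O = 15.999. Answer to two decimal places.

Molar mass of (Mg0.09Fe0.91)CaSi2O6 = 0.09×24.305 + 0.91×55.845 + 1×40.078 + 2×28.085 + 6×15.999 = 245.248 g/mol.
Each formula unit contains 2 Si, equivalent to 2/1 = 2.0000 mol SiO2.
M(SiO2) = 1×28.085 + 2×15.999 = 60.083 g/mol.
Mass of SiO2 per formula unit = 2.0000 × 60.083 = 120.166 g.
SiO2 wt% = 120.166 / 245.248 × 100 = 49.00%.

49.00 wt%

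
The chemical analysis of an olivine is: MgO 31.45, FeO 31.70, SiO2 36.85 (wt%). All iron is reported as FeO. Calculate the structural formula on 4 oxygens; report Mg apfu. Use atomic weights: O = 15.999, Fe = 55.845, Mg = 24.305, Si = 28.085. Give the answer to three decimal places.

1.275 Mg apfu

31.45 wt% MgO ÷ 40.304 g/mol = 0.78032 mol, giving 0.78032 Mg and 0.78032 O.
31.70 wt% FeO ÷ 71.844 g/mol = 0.44123 mol, giving 0.44123 Fe and 0.44123 O.
36.85 wt% SiO2 ÷ 60.083 g/mol = 0.61332 mol, giving 0.61332 Si and 1.22664 O.
Oxygen sums to 2.44819; scaling by 4/2.44819 = 1.63386 puts the formula on 4 O.
Mg: 0.78032 × 1.63386 = 1.275 atoms per formula unit.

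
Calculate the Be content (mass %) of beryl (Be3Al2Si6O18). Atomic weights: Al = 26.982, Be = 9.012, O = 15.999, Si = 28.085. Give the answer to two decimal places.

M(Be3Al2Si6O18) = 537.492 g/mol.
Be contributes 3 × 9.012 = 27.036 g per mole.
27.036/537.492 = 0.0503 → 5.03%.

5.03 mass %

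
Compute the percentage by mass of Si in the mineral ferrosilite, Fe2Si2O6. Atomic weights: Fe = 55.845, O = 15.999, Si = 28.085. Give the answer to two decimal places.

21.29 wt%

M(Fe2Si2O6) = 263.854 g/mol.
Si contributes 2 × 28.085 = 56.170 g per mole.
56.170/263.854 = 0.2129 → 21.29%.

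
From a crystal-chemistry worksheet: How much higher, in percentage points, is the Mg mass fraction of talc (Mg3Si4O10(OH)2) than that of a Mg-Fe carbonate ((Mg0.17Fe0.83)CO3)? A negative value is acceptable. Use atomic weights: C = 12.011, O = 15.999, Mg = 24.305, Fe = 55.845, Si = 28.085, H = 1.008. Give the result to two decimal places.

15.49 percentage points

M(Mg3Si4O10(OH)2) = 379.259 g/mol, so wt% Mg = 72.915/379.259 × 100 = 19.23%.
M((Mg0.17Fe0.83)CO3) = 110.491 g/mol, so wt% Mg = 4.132/110.491 × 100 = 3.74%.
19.23 − 3.74 = 15.49 pp.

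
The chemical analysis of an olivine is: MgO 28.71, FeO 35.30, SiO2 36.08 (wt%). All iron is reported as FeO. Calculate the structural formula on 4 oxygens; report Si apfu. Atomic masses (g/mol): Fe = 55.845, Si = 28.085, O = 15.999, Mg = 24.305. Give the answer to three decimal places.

0.999 Si apfu

MgO: 28.71/40.304 = 0.71234 mol → 0.71234 mol Mg, 0.71234 mol O.
FeO: 35.30/71.844 = 0.49134 mol → 0.49134 mol Fe, 0.49134 mol O.
SiO2: 36.08/60.083 = 0.60050 mol → 0.60050 mol Si, 1.20100 mol O.
Total oxygen = 2.40468 mol. Normalization factor = 4/2.40468 = 1.66342.
Si per 4 O = 0.60050 × 1.66342 = 0.999.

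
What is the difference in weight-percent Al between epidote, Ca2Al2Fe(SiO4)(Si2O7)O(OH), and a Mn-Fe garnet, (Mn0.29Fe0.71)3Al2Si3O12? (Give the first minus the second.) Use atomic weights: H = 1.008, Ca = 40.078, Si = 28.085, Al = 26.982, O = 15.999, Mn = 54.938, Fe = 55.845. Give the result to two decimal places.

Al in Ca2Al2Fe(SiO4)(Si2O7)O(OH): molar mass 483.215 g/mol; 2×26.982 = 53.964 g → 11.17 wt%.
Al in (Mn0.29Fe0.71)3Al2Si3O12: molar mass 496.953 g/mol; 2×26.982 = 53.964 g → 10.86 wt%.
Difference = 11.17 − 10.86 = 0.31 percentage points.

0.31 percentage points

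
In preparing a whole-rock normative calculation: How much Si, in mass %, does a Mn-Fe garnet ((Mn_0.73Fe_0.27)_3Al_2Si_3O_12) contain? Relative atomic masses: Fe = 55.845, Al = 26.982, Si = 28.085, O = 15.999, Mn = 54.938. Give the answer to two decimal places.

Formula mass = 2.19·54.938 + 0.81·55.845 + 2·26.982 + 3·28.085 + 12·15.999 = 495.756 g/mol, of which 84.255 g is Si.
So Si makes up 84.255/495.756 = 0.1700 of the mass, i.e. 17.00%.

17.00 mass %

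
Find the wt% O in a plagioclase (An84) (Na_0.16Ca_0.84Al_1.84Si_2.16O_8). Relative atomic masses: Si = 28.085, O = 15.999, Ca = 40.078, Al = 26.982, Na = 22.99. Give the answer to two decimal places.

46.43 wt%

Formula mass = 0.16*22.99 + 0.84*40.078 + 1.84*26.982 + 2.16*28.085 + 8*15.999 = 275.646 g/mol, of which 127.992 g is O.
So O makes up 127.992/275.646 = 0.4643 of the mass, i.e. 46.43%.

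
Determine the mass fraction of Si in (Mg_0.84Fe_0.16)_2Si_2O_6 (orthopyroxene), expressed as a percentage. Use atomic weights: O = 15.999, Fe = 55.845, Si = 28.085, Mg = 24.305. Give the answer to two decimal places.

Formula mass = 1.68*24.305 + 0.32*55.845 + 2*28.085 + 6*15.999 = 210.867 g/mol, of which 56.170 g is Si.
So Si makes up 56.170/210.867 = 0.2664 of the mass, i.e. 26.64%.

26.64 wt%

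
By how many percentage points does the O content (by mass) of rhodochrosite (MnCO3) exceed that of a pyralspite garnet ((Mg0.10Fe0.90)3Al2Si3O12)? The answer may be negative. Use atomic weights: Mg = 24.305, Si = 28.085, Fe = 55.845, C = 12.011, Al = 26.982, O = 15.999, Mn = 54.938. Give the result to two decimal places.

2.44 percentage points

O in MnCO3: molar mass 114.946 g/mol; 3×15.999 = 47.997 g → 41.76 wt%.
O in (Mg0.10Fe0.90)3Al2Si3O12: molar mass 488.280 g/mol; 12×15.999 = 191.988 g → 39.32 wt%.
Difference = 41.76 − 39.32 = 2.44 percentage points.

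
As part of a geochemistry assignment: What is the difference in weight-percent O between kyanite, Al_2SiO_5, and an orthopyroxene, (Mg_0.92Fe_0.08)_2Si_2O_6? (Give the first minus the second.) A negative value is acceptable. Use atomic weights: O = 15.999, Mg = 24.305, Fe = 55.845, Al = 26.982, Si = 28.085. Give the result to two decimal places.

2.73 percentage points

First mineral: 79.995 g O in 162.044 g formula = 49.37 wt% O.
Second mineral: 95.994 g O in 205.820 g formula = 46.64 wt% O.
49.37% − 46.64% gives a difference of 2.73 percentage points.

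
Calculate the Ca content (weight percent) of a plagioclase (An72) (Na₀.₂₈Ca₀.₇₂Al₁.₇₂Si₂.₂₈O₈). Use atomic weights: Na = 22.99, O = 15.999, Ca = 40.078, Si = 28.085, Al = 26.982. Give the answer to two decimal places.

10.54 weight percent

M(Na₀.₂₈Ca₀.₇₂Al₁.₇₂Si₂.₂₈O₈) = 273.728 g/mol.
Ca contributes 0.72 × 40.078 = 28.856 g per mole.
28.856/273.728 = 0.1054 → 10.54%.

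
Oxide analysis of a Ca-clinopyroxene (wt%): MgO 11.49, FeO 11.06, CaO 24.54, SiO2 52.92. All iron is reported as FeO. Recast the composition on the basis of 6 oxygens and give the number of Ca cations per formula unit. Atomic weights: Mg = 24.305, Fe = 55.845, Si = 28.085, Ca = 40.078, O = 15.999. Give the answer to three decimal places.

11.49 wt% MgO ÷ 40.304 g/mol = 0.28508 mol, giving 0.28508 Mg and 0.28508 O.
11.06 wt% FeO ÷ 71.844 g/mol = 0.15394 mol, giving 0.15394 Fe and 0.15394 O.
24.54 wt% CaO ÷ 56.077 g/mol = 0.43761 mol, giving 0.43761 Ca and 0.43761 O.
52.92 wt% SiO2 ÷ 60.083 g/mol = 0.88078 mol, giving 0.88078 Si and 1.76156 O.
Oxygen sums to 2.63819; scaling by 6/2.63819 = 2.27429 puts the formula on 6 O.
Ca: 0.43761 × 2.27429 = 0.995 atoms per formula unit.

0.995 Ca apfu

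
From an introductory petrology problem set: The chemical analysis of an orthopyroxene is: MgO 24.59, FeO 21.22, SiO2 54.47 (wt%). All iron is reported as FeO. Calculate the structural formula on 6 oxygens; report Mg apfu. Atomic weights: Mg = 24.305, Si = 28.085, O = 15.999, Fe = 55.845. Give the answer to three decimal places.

24.59 wt% MgO ÷ 40.304 g/mol = 0.61011 mol, giving 0.61011 Mg and 0.61011 O.
21.22 wt% FeO ÷ 71.844 g/mol = 0.29536 mol, giving 0.29536 Fe and 0.29536 O.
54.47 wt% SiO2 ÷ 60.083 g/mol = 0.90658 mol, giving 0.90658 Si and 1.81316 O.
Oxygen sums to 2.71863; scaling by 6/2.71863 = 2.20699 puts the formula on 6 O.
Mg: 0.61011 × 2.20699 = 1.347 atoms per formula unit.

1.347 Mg apfu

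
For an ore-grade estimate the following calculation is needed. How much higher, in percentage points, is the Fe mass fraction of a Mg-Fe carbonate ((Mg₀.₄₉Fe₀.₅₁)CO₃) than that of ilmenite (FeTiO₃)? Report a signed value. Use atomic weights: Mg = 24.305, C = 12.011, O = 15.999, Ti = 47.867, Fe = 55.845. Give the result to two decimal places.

-8.44 percentage points

M((Mg₀.₄₉Fe₀.₅₁)CO₃) = 100.398 g/mol, so wt% Fe = 28.481/100.398 × 100 = 28.37%.
M(FeTiO₃) = 151.709 g/mol, so wt% Fe = 55.845/151.709 × 100 = 36.81%.
28.37 − 36.81 = -8.44 pp.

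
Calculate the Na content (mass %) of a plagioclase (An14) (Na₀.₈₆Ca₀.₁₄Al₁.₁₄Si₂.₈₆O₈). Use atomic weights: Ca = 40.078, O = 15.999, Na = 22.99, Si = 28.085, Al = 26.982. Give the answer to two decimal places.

M(Na₀.₈₆Ca₀.₁₄Al₁.₁₄Si₂.₈₆O₈) = 264.457 g/mol.
Na contributes 0.86 × 22.99 = 19.771 g per mole.
19.771/264.457 = 0.0748 → 7.48%.

7.48 mass %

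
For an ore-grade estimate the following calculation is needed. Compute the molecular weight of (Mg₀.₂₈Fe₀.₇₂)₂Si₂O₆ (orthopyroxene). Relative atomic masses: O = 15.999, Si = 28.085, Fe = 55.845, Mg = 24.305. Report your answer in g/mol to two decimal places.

The formula mass is the sum 0.56(24.305) + 1.44(55.845) + 2(28.085) + 6(15.999).

246.19 g/mol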